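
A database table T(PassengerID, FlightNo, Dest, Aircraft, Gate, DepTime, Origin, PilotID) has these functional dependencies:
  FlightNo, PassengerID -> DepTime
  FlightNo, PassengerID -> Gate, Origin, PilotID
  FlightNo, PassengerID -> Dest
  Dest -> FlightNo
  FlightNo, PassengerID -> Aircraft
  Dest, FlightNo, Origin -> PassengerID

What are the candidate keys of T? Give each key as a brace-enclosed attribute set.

{Dest, Origin}, {Dest, PassengerID}, {FlightNo, PassengerID}

{Dest, Origin}⁺ = {Aircraft, DepTime, Dest, FlightNo, Gate, Origin, PassengerID, PilotID}, which is every attribute, so {Dest, Origin} is a candidate key.
{Dest, PassengerID}⁺ = {Aircraft, DepTime, Dest, FlightNo, Gate, Origin, PassengerID, PilotID}, which is every attribute, so {Dest, PassengerID} is a candidate key.
{FlightNo, PassengerID}⁺ = {Aircraft, DepTime, Dest, FlightNo, Gate, Origin, PassengerID, PilotID}, which is every attribute, so {FlightNo, PassengerID} is a candidate key.
These are minimal and exhaustive — every other superkey contains one of them.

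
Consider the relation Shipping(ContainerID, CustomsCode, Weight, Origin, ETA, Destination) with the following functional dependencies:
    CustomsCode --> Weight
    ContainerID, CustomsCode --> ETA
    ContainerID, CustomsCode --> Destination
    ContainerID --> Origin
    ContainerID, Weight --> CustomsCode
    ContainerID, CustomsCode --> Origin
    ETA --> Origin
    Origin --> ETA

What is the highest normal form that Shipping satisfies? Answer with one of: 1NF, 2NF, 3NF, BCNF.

Candidate keys: {ContainerID, CustomsCode}, {ContainerID, Weight}. Prime attributes: {ContainerID, CustomsCode, Weight}.
For CustomsCode --> Weight we have {CustomsCode}⁺ = {CustomsCode, Weight}; {CustomsCode} is not a superkey, so BCNF fails.
Because {Origin} is non-prime and the left side of ContainerID --> Origin is not a superkey, the relation is not in 3NF.
The proper key subset {ContainerID} of {ContainerID, CustomsCode} determines non-prime {ETA, Origin}, so the relation is not even in 2NF.

1NF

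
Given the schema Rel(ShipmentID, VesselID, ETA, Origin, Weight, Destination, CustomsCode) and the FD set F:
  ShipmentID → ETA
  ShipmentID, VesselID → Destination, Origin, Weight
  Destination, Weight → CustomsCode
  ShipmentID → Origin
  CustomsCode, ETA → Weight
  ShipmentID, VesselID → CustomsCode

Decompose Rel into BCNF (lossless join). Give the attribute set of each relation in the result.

Candidate key of the original relation: {ShipmentID, VesselID}.
In {CustomsCode, Destination, ETA, Origin, ShipmentID, VesselID, Weight}, {ShipmentID} is not a superkey ({ShipmentID}⁺ restricted to this set is {ETA, Origin, ShipmentID}), so split on ShipmentID → ETA, Origin into {ETA, Origin, ShipmentID} and {CustomsCode, Destination, ShipmentID, VesselID, Weight}.
{ETA, Origin, ShipmentID} has no BCNF violation.
In {CustomsCode, Destination, ShipmentID, VesselID, Weight}, {Destination, Weight} is not a superkey ({Destination, Weight}⁺ restricted to this set is {CustomsCode, Destination, Weight}), so split on Destination, Weight → CustomsCode into {CustomsCode, Destination, Weight} and {Destination, ShipmentID, VesselID, Weight}.
{CustomsCode, Destination, Weight} has no BCNF violation.
{Destination, ShipmentID, VesselID, Weight} has no BCNF violation.

{CustomsCode, Destination, Weight}; {Destination, ShipmentID, VesselID, Weight}; {ETA, Origin, ShipmentID}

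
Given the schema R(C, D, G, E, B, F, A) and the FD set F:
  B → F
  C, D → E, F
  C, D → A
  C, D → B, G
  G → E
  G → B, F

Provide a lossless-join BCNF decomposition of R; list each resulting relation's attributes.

{A, C, D, G}; {B, E, G}; {B, F}

Candidate key of the original relation: {C, D}.
{A, B, C, D, E, F, G}: {B} determines {B, F} here but is not a superkey — split on B → F, giving {B, F} and {A, B, C, D, E, G}.
{B, F} is in BCNF.
{A, B, C, D, E, G}: {G} determines {B, E, G} here but is not a superkey — split on G → B, E, giving {B, E, G} and {A, C, D, G}.
{B, E, G} is in BCNF.
{A, C, D, G} is in BCNF.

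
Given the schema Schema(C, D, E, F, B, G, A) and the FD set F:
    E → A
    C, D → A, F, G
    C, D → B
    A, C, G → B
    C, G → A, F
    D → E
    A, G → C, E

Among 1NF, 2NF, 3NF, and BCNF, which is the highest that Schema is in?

1NF

Candidate keys: {C, D}, {D, G}. Prime attributes: {C, D, G}.
E → A breaks BCNF: {E}⁺ = {A, E}, so {E} is not a superkey.
Because {A} is non-prime and the left side of E → A is not a superkey, the relation is not in 3NF.
The proper key subset {D} of {C, D} determines non-prime {A, E}, so the relation is not even in 2NF.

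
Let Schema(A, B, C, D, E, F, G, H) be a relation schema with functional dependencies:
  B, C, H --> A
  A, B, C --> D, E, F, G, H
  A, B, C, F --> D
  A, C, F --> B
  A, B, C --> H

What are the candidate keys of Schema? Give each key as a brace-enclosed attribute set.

No FD produces {C}, so it must be in every candidate key.
{A, B, C}⁺ = {A, B, C, D, E, F, G, H}, which is every attribute, so {A, B, C} is a candidate key.
{A, C, F}⁺ = {A, B, C, D, E, F, G, H}, which is every attribute, so {A, C, F} is a candidate key.
{B, C, H}⁺ = {A, B, C, D, E, F, G, H}, which is every attribute, so {B, C, H} is a candidate key.
These are minimal and exhaustive — every other superkey contains one of them.

{A, B, C}, {A, C, F}, {B, C, H}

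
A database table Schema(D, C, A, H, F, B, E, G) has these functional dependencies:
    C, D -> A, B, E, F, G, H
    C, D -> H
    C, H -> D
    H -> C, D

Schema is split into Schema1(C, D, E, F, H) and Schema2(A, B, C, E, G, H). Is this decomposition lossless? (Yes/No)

Yes

The shared attributes are {C, E, H} and {C, E, H}⁺ = {A, B, C, D, E, F, G, H}.
Since Schema1 ⊆ {A, B, C, D, E, F, G, H}, the intersection is a superkey of Schema1; the decomposition is lossless.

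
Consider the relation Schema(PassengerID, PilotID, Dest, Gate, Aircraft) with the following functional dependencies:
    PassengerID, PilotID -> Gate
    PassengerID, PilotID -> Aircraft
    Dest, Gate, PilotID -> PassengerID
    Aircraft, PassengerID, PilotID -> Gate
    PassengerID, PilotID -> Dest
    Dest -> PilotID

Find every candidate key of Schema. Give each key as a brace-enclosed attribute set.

{Dest, Gate}, {Dest, PassengerID}, {PassengerID, PilotID}

{Dest, Gate} is a candidate key since {Dest, Gate}⁺ = {Aircraft, Dest, Gate, PassengerID, PilotID} covers every attribute.
{Dest, PassengerID} is a candidate key since {Dest, PassengerID}⁺ = {Aircraft, Dest, Gate, PassengerID, PilotID} covers every attribute.
{PassengerID, PilotID} is a candidate key since {PassengerID, PilotID}⁺ = {Aircraft, Dest, Gate, PassengerID, PilotID} covers every attribute.
No proper subset of any of these is a key, and no other minimal superkey exists.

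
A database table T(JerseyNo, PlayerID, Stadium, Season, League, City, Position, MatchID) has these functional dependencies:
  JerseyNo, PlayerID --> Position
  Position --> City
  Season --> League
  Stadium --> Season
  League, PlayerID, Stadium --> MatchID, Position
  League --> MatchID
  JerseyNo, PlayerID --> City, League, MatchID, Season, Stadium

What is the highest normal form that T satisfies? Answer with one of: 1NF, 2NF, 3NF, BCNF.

2NF

Candidate key: {JerseyNo, PlayerID}. Prime attributes: {JerseyNo, PlayerID}.
Position --> City breaks BCNF: {Position}⁺ = {City, Position}, so {Position} is not a superkey.
Because {City} is non-prime and the left side of Position --> City is not a superkey, the relation is not in 3NF.
No proper subset of a key has a non-prime attribute in its closure, so there is no partial dependency; 2NF holds.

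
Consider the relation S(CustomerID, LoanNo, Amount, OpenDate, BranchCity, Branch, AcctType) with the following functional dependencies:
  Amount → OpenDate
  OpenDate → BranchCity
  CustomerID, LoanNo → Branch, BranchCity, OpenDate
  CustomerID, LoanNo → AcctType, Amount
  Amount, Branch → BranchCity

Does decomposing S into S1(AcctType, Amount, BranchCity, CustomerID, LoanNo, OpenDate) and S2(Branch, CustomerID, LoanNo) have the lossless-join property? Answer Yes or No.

Yes

S1 ∩ S2 = {CustomerID, LoanNo}; its closure under F is {AcctType, Amount, Branch, BranchCity, CustomerID, LoanNo, OpenDate}.
S1 is contained in that closure, so S1 ∩ S2 → S1 holds and the join is lossless.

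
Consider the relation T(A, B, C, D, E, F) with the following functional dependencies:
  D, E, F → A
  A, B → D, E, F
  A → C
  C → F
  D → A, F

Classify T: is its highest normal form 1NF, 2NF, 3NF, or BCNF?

Candidate keys: {A, B}, {B, D}. Prime attributes: {A, B, D}.
D, E, F → A: {D, E, F}⁺ = {A, C, D, E, F}, which is not all of the attributes, so the left side is not a superkey — BCNF is violated.
A → C has non-prime {C} on the right and a non-superkey on the left, so 3NF fails.
Since {A} ⊂ {A, B} and {A}⁺ ⊇ {C, F} with {C, F} non-prime, there is a partial dependency; 2NF fails.

1NF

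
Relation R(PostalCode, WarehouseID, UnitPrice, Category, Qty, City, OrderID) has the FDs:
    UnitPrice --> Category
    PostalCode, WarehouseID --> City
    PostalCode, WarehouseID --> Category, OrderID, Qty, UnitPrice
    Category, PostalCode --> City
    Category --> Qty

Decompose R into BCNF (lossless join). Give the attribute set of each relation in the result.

{Category, Qty}; {Category, UnitPrice}; {City, PostalCode, UnitPrice}; {OrderID, PostalCode, UnitPrice, WarehouseID}

Candidate key of the original relation: {PostalCode, WarehouseID}.
In {Category, City, OrderID, PostalCode, Qty, UnitPrice, WarehouseID}, {UnitPrice} is not a superkey ({UnitPrice}⁺ restricted to this set is {Category, Qty, UnitPrice}), so split on UnitPrice --> Category, Qty into {Category, Qty, UnitPrice} and {City, OrderID, PostalCode, UnitPrice, WarehouseID}.
In {Category, Qty, UnitPrice}, {Category} is not a superkey ({Category}⁺ restricted to this set is {Category, Qty}), so split on Category --> Qty into {Category, Qty} and {Category, UnitPrice}.
{Category, Qty} is in BCNF.
{Category, UnitPrice} is in BCNF.
In {City, OrderID, PostalCode, UnitPrice, WarehouseID}, {PostalCode, UnitPrice} is not a superkey ({PostalCode, UnitPrice}⁺ restricted to this set is {City, PostalCode, UnitPrice}), so split on PostalCode, UnitPrice --> City into {City, PostalCode, UnitPrice} and {OrderID, PostalCode, UnitPrice, WarehouseID}.
{City, PostalCode, UnitPrice} is in BCNF.
{OrderID, PostalCode, UnitPrice, WarehouseID} is in BCNF.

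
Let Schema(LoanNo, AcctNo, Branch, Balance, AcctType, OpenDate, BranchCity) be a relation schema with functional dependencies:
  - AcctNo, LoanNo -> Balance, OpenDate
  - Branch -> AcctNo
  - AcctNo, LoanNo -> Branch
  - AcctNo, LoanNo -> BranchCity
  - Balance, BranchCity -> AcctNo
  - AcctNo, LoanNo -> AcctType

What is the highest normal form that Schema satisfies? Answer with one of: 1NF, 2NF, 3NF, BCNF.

3NF

Candidate keys: {AcctNo, LoanNo}, {Balance, BranchCity, LoanNo}, {Branch, LoanNo}. Prime attributes: {AcctNo, Balance, Branch, BranchCity, LoanNo}.
Branch -> AcctNo breaks BCNF: {Branch}⁺ = {AcctNo, Branch}, so {Branch} is not a superkey.
But every attribute on its right side ({AcctNo}) is prime, and the same holds for every other non-superkey FD, so 3NF still holds.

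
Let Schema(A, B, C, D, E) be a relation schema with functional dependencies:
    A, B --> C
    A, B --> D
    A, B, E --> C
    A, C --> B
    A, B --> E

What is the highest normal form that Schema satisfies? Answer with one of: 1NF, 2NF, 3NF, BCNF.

Candidate keys: {A, B}, {A, C}. Prime attributes: {A, B, C}.
Each dependency's left side is a superkey — BCNF holds.

BCNF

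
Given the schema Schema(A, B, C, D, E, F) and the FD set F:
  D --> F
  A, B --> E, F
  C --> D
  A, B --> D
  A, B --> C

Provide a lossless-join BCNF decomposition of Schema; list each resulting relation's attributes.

Candidate key of the original relation: {A, B}.
Within {A, B, C, D, E, F}: {D}⁺ ∩ {A, B, C, D, E, F} = {D, F}, not the whole set, so D --> F violates BCNF; decompose into {D, F} and {A, B, C, D, E}.
{D, F} has no BCNF violation.
Within {A, B, C, D, E}: {C}⁺ ∩ {A, B, C, D, E} = {C, D}, not the whole set, so C --> D violates BCNF; decompose into {C, D} and {A, B, C, E}.
{C, D} has no BCNF violation.
{A, B, C, E} has no BCNF violation.

{A, B, C, E}; {C, D}; {D, F}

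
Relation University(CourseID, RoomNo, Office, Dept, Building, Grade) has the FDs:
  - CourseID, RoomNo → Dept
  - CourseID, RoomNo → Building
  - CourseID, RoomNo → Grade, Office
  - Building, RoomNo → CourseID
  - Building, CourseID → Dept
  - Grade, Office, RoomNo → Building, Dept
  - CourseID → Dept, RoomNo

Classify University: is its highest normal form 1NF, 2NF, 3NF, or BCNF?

Candidate keys: {Building, RoomNo}, {CourseID}, {Grade, Office, RoomNo}. Prime attributes: {Building, CourseID, Grade, Office, RoomNo}.
Every FD has a superkey on the left, so the relation is in BCNF.

BCNF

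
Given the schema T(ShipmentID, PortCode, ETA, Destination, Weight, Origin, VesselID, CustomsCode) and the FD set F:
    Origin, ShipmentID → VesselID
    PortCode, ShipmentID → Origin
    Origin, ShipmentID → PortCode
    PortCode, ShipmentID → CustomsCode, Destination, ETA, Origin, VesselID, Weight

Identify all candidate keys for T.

{Origin, ShipmentID}, {PortCode, ShipmentID}

{ShipmentID} never appears on the right of any FD, so every key must include it.
{Origin, ShipmentID} is a candidate key since {Origin, ShipmentID}⁺ = {CustomsCode, Destination, ETA, Origin, PortCode, ShipmentID, VesselID, Weight} covers every attribute.
{PortCode, ShipmentID} is a candidate key since {PortCode, ShipmentID}⁺ = {CustomsCode, Destination, ETA, Origin, PortCode, ShipmentID, VesselID, Weight} covers every attribute.
Any other superkey properly contains one of these, so there are no further candidate keys.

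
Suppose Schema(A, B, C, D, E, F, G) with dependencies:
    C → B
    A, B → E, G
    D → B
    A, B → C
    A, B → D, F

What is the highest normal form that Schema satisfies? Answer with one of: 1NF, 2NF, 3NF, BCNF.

Candidate keys: {A, B}, {A, C}, {A, D}. Prime attributes: {A, B, C, D}.
C → B breaks BCNF: {C}⁺ = {B, C}, so {C} is not a superkey.
Since {B} ⊆ prime attributes and every other non-superkey FD also has a prime right side, the schema is in 3NF.

3NF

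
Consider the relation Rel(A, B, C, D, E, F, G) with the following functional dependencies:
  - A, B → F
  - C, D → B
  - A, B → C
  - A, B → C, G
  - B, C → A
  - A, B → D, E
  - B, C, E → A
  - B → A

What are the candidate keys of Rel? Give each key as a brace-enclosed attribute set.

{B}, {C, D}

{B}⁺ = {A, B, C, D, E, F, G}, which is every attribute, so {B} is a candidate key.
{C, D}⁺ = {A, B, C, D, E, F, G}, which is every attribute, so {C, D} is a candidate key.
No proper subset of any of these is a key, and no other minimal superkey exists.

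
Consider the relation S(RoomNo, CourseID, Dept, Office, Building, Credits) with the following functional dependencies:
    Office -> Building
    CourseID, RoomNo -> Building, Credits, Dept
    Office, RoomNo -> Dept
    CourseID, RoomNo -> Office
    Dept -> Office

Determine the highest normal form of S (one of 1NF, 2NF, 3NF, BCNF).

2NF

Candidate key: {CourseID, RoomNo}. Prime attributes: {CourseID, RoomNo}.
For Office -> Building we have {Office}⁺ = {Building, Office}; {Office} is not a superkey, so BCNF fails.
Because {Building} is non-prime and the left side of Office -> Building is not a superkey, the relation is not in 3NF.
No proper subset of a key has a non-prime attribute in its closure, so there is no partial dependency; 2NF holds.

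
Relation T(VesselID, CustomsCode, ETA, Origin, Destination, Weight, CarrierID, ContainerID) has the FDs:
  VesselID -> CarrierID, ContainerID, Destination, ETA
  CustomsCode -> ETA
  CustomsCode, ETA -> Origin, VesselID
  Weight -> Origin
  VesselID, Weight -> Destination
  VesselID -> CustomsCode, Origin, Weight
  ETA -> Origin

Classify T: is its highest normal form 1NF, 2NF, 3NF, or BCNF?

Candidate keys: {CustomsCode}, {VesselID}. Prime attributes: {CustomsCode, VesselID}.
Weight -> Origin: {Weight}⁺ = {Origin, Weight}, which is not all of the attributes, so the left side is not a superkey — BCNF is violated.
Weight -> Origin determines the non-prime attribute {Origin} from a non-superkey — 3NF is violated.
Every candidate key is a single attribute, so no partial dependency is possible; 2NF holds.

2NF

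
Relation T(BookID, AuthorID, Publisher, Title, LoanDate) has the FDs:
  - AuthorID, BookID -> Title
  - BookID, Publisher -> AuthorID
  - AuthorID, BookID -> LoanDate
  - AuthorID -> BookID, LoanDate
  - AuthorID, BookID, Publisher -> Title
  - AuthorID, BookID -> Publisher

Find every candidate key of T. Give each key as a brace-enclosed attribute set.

{AuthorID}⁺ = {AuthorID, BookID, LoanDate, Publisher, Title}, which is every attribute, so {AuthorID} is a candidate key.
{BookID, Publisher}⁺ = {AuthorID, BookID, LoanDate, Publisher, Title}, which is every attribute, so {BookID, Publisher} is a candidate key.
No proper subset of any of these is a key, and no other minimal superkey exists.

{AuthorID}, {BookID, Publisher}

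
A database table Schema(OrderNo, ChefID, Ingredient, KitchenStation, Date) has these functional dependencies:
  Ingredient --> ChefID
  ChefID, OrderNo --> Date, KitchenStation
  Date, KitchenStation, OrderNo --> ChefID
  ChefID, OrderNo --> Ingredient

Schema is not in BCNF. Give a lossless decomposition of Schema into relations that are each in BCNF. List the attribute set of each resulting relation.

Candidate keys of the original relation: {ChefID, OrderNo}, {Date, KitchenStation, OrderNo}, {Ingredient, OrderNo}.
In {ChefID, Date, Ingredient, KitchenStation, OrderNo}, {Ingredient} is not a superkey ({Ingredient}⁺ restricted to this set is {ChefID, Ingredient}), so split on Ingredient --> ChefID into {ChefID, Ingredient} and {Date, Ingredient, KitchenStation, OrderNo}.
{ChefID, Ingredient} has no BCNF violation.
{Date, Ingredient, KitchenStation, OrderNo} has no BCNF violation.

{ChefID, Ingredient}; {Date, Ingredient, KitchenStation, OrderNo}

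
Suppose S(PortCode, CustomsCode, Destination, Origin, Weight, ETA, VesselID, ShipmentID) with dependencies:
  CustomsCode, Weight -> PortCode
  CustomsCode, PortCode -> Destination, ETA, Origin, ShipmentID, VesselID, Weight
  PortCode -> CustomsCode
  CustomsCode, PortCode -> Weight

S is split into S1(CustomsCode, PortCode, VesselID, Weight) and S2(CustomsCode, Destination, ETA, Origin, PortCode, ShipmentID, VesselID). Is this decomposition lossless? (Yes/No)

S1 ∩ S2 = {CustomsCode, PortCode, VesselID}; its closure under F is {CustomsCode, Destination, ETA, Origin, PortCode, ShipmentID, VesselID, Weight}.
This includes all of S1, so the common attributes are a superkey of S1 — the join is lossless.

Yes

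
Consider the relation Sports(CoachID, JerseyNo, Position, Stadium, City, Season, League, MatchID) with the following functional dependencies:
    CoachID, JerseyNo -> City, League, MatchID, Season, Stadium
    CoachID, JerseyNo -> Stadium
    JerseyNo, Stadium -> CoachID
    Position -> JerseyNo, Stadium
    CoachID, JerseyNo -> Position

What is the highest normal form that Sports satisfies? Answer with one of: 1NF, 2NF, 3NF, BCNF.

Candidate keys: {CoachID, JerseyNo}, {JerseyNo, Stadium}, {Position}. Prime attributes: {CoachID, JerseyNo, Position, Stadium}.
The left-hand side of every FD is a superkey, so BCNF is satisfied.

BCNF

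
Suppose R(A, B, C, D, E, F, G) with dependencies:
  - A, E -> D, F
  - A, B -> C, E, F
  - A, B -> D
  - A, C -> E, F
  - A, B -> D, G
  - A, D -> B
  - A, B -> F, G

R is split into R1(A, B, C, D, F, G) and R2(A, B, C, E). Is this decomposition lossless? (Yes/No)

Yes

The shared attributes are {A, B, C} and {A, B, C}⁺ = {A, B, C, D, E, F, G}.
Since R1 ⊆ {A, B, C, D, E, F, G}, the intersection is a superkey of R1; the decomposition is lossless.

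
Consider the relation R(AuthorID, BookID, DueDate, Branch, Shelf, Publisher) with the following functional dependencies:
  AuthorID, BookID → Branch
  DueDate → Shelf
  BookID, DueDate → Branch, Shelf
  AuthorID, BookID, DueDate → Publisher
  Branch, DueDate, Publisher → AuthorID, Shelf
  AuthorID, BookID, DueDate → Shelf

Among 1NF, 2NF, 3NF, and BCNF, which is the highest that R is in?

1NF

Candidate keys: {AuthorID, BookID, DueDate}, {BookID, DueDate, Publisher}. Prime attributes: {AuthorID, BookID, DueDate, Publisher}.
AuthorID, BookID → Branch: {AuthorID, BookID}⁺ = {AuthorID, BookID, Branch}, which is not all of the attributes, so the left side is not a superkey — BCNF is violated.
AuthorID, BookID → Branch has non-prime {Branch} on the right and a non-superkey on the left, so 3NF fails.
Since {DueDate} ⊂ {AuthorID, BookID, DueDate} and {DueDate}⁺ ⊇ {Shelf} with {Shelf} non-prime, there is a partial dependency; 2NF fails.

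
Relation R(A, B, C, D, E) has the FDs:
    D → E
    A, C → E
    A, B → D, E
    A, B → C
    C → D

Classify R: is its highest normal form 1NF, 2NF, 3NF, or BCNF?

Candidate key: {A, B}. Prime attributes: {A, B}.
D → E: {D}⁺ = {D, E}, which is not all of the attributes, so the left side is not a superkey — BCNF is violated.
D → E has non-prime {E} on the right and a non-superkey on the left, so 3NF fails.
Checking every proper subset of each key, none determines a non-prime attribute — 2NF is satisfied.

2NF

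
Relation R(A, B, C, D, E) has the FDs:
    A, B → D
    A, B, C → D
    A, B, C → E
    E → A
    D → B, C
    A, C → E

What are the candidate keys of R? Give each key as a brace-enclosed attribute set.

{A, B}⁺ = {A, B, C, D, E} — all of the relation — so {A, B} is a candidate key.
{A, D}⁺ = {A, B, C, D, E} — all of the relation — so {A, D} is a candidate key.
{B, E}⁺ = {A, B, C, D, E} — all of the relation — so {B, E} is a candidate key.
{D, E}⁺ = {A, B, C, D, E} — all of the relation — so {D, E} is a candidate key.
No proper subset of any of these is a key, and no other minimal superkey exists.

{A, B}, {A, D}, {B, E}, {D, E}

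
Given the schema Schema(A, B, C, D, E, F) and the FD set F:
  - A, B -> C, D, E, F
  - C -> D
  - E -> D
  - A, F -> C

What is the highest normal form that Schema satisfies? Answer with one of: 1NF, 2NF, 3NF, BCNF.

Candidate key: {A, B}. Prime attributes: {A, B}.
C -> D breaks BCNF: {C}⁺ = {C, D}, so {C} is not a superkey.
C -> D has non-prime {D} on the right and a non-superkey on the left, so 3NF fails.
No proper subset of a key has a non-prime attribute in its closure, so there is no partial dependency; 2NF holds.

2NF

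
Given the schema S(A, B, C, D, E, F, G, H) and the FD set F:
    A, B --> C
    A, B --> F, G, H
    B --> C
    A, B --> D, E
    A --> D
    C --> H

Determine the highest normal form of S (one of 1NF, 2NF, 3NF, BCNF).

1NF

Candidate key: {A, B}. Prime attributes: {A, B}.
B --> C breaks BCNF: {B}⁺ = {B, C, H}, so {B} is not a superkey.
Because {C} is non-prime and the left side of B --> C is not a superkey, the relation is not in 3NF.
The proper key subset {A} of {A, B} determines non-prime {D}, so the relation is not even in 2NF.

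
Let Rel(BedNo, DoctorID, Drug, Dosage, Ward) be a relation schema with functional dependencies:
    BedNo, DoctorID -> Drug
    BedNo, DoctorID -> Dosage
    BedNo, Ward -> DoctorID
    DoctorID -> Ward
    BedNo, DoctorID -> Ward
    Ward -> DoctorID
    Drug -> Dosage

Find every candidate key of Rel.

{BedNo, DoctorID}, {BedNo, Ward}

{BedNo} never appears on the right of any FD, so every key must include it.
{BedNo, DoctorID} is a candidate key since {BedNo, DoctorID}⁺ = {BedNo, DoctorID, Dosage, Drug, Ward} covers every attribute.
{BedNo, Ward} is a candidate key since {BedNo, Ward}⁺ = {BedNo, DoctorID, Dosage, Drug, Ward} covers every attribute.
No proper subset of any of these is a key, and no other minimal superkey exists.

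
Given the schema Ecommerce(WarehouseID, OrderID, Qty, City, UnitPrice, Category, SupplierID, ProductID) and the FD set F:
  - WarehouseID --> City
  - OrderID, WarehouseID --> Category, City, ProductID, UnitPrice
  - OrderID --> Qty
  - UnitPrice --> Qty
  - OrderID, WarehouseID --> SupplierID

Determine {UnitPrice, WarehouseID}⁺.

Start with {UnitPrice, WarehouseID}.
WarehouseID --> City applies; add {City} → now {City, UnitPrice, WarehouseID}.
UnitPrice --> Qty applies; add {Qty} → now {City, Qty, UnitPrice, WarehouseID}.
No further FD applies.

{City, Qty, UnitPrice, WarehouseID}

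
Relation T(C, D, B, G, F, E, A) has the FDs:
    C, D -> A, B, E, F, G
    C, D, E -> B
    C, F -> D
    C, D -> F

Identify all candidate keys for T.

{C} never appears on the right of any FD, so every key must include it.
Closure of {C, D} is {A, B, C, D, E, F, G}, the whole schema; {C, D} is a candidate key.
Closure of {C, F} is {A, B, C, D, E, F, G}, the whole schema; {C, F} is a candidate key.
These are minimal and exhaustive — every other superkey contains one of them.

{C, D}, {C, F}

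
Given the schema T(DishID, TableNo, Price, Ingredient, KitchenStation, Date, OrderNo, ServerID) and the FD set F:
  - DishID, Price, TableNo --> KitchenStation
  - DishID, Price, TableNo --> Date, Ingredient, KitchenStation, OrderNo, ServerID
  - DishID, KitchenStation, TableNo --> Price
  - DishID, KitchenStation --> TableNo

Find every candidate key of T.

{DishID, KitchenStation}, {DishID, Price, TableNo}

No FD produces {DishID}, so it must be in every candidate key.
{DishID, KitchenStation}⁺ = {Date, DishID, Ingredient, KitchenStation, OrderNo, Price, ServerID, TableNo}, which is every attribute, so {DishID, KitchenStation} is a candidate key.
{DishID, Price, TableNo}⁺ = {Date, DishID, Ingredient, KitchenStation, OrderNo, Price, ServerID, TableNo}, which is every attribute, so {DishID, Price, TableNo} is a candidate key.
Any other superkey properly contains one of these, so there are no further candidate keys.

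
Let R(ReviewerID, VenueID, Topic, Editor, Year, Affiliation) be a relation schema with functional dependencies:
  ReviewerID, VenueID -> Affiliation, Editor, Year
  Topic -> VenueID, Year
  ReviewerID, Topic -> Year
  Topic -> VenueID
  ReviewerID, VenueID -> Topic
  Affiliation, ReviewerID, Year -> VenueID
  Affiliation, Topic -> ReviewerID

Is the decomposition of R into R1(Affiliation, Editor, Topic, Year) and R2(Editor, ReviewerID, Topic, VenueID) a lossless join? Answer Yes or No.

No

The shared attributes are {Editor, Topic} and {Editor, Topic}⁺ = {Editor, Topic, VenueID, Year}.
R1 ⊄ {Editor, Topic, VenueID, Year} and R2 ⊄ {Editor, Topic, VenueID, Year}, so the split is lossy.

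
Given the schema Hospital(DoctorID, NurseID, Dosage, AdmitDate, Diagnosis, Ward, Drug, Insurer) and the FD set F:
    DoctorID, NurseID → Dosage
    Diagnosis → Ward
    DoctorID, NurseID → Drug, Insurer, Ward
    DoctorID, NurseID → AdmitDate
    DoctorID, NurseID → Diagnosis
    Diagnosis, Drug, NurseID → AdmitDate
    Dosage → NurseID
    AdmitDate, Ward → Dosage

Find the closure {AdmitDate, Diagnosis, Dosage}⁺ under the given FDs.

Start with {AdmitDate, Diagnosis, Dosage}.
Diagnosis → Ward applies; add {Ward} → now {AdmitDate, Diagnosis, Dosage, Ward}.
Dosage → NurseID applies; add {NurseID} → now {AdmitDate, Diagnosis, Dosage, NurseID, Ward}.
No further FD applies.

{AdmitDate, Diagnosis, Dosage, NurseID, Ward}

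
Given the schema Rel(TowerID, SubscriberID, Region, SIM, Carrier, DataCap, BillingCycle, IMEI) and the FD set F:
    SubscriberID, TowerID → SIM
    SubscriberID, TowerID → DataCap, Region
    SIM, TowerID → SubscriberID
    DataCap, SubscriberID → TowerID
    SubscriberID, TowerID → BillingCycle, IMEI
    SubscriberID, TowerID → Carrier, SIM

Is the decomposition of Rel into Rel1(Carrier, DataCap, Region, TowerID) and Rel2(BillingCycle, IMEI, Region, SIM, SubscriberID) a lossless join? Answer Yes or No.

No

Common attributes: {Region}; their closure is {Region}.
Rel1 ⊄ {Region} and Rel2 ⊄ {Region}, so the split is lossy.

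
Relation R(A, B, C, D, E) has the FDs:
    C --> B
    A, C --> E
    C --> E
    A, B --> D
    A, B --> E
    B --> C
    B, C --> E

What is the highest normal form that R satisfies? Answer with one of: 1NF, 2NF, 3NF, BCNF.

Candidate keys: {A, B}, {A, C}. Prime attributes: {A, B, C}.
C --> B: {C}⁺ = {B, C, E}, which is not all of the attributes, so the left side is not a superkey — BCNF is violated.
Because {E} is non-prime and the left side of C --> E is not a superkey, the relation is not in 3NF.
The proper key subset {B} of {A, B} determines non-prime {E}, so the relation is not even in 2NF.

1NF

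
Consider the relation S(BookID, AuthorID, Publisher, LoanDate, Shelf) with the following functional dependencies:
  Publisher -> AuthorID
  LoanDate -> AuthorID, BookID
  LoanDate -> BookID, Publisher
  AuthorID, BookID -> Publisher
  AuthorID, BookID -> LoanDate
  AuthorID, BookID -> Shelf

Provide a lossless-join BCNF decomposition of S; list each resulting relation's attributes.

{AuthorID, Publisher}; {BookID, LoanDate, Publisher, Shelf}

Candidate keys of the original relation: {AuthorID, BookID}, {BookID, Publisher}, {LoanDate}.
Within {AuthorID, BookID, LoanDate, Publisher, Shelf}: {Publisher}⁺ ∩ {AuthorID, BookID, LoanDate, Publisher, Shelf} = {AuthorID, Publisher}, not the whole set, so Publisher -> AuthorID violates BCNF; decompose into {AuthorID, Publisher} and {BookID, LoanDate, Publisher, Shelf}.
{AuthorID, Publisher} has no BCNF violation.
{BookID, LoanDate, Publisher, Shelf} has no BCNF violation.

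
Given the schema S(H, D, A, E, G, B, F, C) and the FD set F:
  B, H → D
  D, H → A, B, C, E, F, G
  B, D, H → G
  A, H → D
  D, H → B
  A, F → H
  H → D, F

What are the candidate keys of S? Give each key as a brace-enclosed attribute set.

{H} is a candidate key since {H}⁺ = {A, B, C, D, E, F, G, H} covers every attribute.
{A, F} is a candidate key since {A, F}⁺ = {A, B, C, D, E, F, G, H} covers every attribute.
Any other superkey properly contains one of these, so there are no further candidate keys.

{A, F}, {H}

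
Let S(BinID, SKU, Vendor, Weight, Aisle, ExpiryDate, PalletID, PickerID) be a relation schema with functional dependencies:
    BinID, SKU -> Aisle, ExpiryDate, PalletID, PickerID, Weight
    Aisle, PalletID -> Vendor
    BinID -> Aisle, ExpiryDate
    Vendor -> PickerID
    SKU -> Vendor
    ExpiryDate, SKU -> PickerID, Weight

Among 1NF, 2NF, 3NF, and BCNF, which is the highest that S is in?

1NF

Candidate key: {BinID, SKU}. Prime attributes: {BinID, SKU}.
Aisle, PalletID -> Vendor breaks BCNF: {Aisle, PalletID}⁺ = {Aisle, PalletID, PickerID, Vendor}, so {Aisle, PalletID} is not a superkey.
Because {Vendor} is non-prime and the left side of Aisle, PalletID -> Vendor is not a superkey, the relation is not in 3NF.
The proper key subset {BinID} of {BinID, SKU} determines non-prime {Aisle, ExpiryDate}, so the relation is not even in 2NF.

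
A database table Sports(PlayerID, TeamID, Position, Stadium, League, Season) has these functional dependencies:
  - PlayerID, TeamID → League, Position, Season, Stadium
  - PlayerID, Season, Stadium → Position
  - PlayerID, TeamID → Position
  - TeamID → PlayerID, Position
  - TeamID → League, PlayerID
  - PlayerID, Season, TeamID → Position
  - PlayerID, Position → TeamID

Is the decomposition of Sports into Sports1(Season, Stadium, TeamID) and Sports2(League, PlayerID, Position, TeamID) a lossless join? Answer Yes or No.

Yes

Sports1 ∩ Sports2 = {TeamID}; its closure under F is {League, PlayerID, Position, Season, Stadium, TeamID}.
This includes all of Sports1, so the common attributes are a superkey of Sports1 — the join is lossless.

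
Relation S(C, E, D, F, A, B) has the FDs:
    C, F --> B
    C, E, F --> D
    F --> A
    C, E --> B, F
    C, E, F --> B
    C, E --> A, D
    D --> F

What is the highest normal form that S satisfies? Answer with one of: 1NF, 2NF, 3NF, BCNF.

Candidate key: {C, E}. Prime attributes: {C, E}.
C, F --> B breaks BCNF: {C, F}⁺ = {A, B, C, F}, so {C, F} is not a superkey.
Because {B} is non-prime and the left side of C, F --> B is not a superkey, the relation is not in 3NF.
No non-prime attribute depends on a proper subset of any candidate key, so 2NF holds.

2NF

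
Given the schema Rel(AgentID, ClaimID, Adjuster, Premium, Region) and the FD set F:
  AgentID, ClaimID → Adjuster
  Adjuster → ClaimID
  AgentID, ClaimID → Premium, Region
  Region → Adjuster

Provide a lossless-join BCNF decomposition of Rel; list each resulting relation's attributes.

{Adjuster, ClaimID}; {Adjuster, Region}; {AgentID, Premium, Region}

Candidate keys of the original relation: {Adjuster, AgentID}, {AgentID, ClaimID}, {AgentID, Region}.
Within {Adjuster, AgentID, ClaimID, Premium, Region}: {Adjuster}⁺ ∩ {Adjuster, AgentID, ClaimID, Premium, Region} = {Adjuster, ClaimID}, not the whole set, so Adjuster → ClaimID violates BCNF; decompose into {Adjuster, ClaimID} and {Adjuster, AgentID, Premium, Region}.
{Adjuster, ClaimID} has no BCNF violation.
Within {Adjuster, AgentID, Premium, Region}: {Region}⁺ ∩ {Adjuster, AgentID, Premium, Region} = {Adjuster, Region}, not the whole set, so Region → Adjuster violates BCNF; decompose into {Adjuster, Region} and {AgentID, Premium, Region}.
{Adjuster, Region} has no BCNF violation.
{AgentID, Premium, Region} has no BCNF violation.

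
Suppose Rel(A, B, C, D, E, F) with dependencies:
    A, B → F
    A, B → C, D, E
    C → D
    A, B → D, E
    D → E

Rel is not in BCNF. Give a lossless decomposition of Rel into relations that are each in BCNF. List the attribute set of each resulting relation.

{A, B, C, F}; {C, D}; {D, E}

Candidate key of the original relation: {A, B}.
In {A, B, C, D, E, F}, {C} is not a superkey ({C}⁺ restricted to this set is {C, D, E}), so split on C → D, E into {C, D, E} and {A, B, C, F}.
In {C, D, E}, {D} is not a superkey ({D}⁺ restricted to this set is {D, E}), so split on D → E into {D, E} and {C, D}.
{D, E} has no BCNF violation.
{C, D} has no BCNF violation.
{A, B, C, F} has no BCNF violation.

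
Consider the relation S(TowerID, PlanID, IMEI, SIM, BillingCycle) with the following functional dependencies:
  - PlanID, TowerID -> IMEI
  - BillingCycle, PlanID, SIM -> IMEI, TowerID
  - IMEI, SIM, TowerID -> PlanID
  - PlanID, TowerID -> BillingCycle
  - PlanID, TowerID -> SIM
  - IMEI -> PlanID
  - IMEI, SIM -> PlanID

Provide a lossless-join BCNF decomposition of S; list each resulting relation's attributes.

Candidate keys of the original relation: {BillingCycle, IMEI, SIM}, {BillingCycle, PlanID, SIM}, {IMEI, TowerID}, {PlanID, TowerID}.
Within {BillingCycle, IMEI, PlanID, SIM, TowerID}: {IMEI}⁺ ∩ {BillingCycle, IMEI, PlanID, SIM, TowerID} = {IMEI, PlanID}, not the whole set, so IMEI -> PlanID violates BCNF; decompose into {IMEI, PlanID} and {BillingCycle, IMEI, SIM, TowerID}.
{IMEI, PlanID} is in BCNF.
{BillingCycle, IMEI, SIM, TowerID} is in BCNF.

{BillingCycle, IMEI, SIM, TowerID}; {IMEI, PlanID}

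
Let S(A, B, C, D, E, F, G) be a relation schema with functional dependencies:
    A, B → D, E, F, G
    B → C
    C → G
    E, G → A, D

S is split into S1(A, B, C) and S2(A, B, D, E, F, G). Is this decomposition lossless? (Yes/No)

S1 ∩ S2 = {A, B}; its closure under F is {A, B, C, D, E, F, G}.
S1 is contained in that closure, so S1 ∩ S2 → S1 holds and the join is lossless.

Yes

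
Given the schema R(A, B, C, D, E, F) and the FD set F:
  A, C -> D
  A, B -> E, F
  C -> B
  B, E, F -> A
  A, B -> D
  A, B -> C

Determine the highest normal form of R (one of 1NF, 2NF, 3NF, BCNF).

Candidate keys: {A, B}, {A, C}, {B, E, F}, {C, E, F}. Prime attributes: {A, B, C, E, F}.
For C -> B we have {C}⁺ = {B, C}; {C} is not a superkey, so BCNF fails.
Its right-hand attributes {B} are all prime, as are those of every other non-superkey FD — the relation is in 3NF.

3NF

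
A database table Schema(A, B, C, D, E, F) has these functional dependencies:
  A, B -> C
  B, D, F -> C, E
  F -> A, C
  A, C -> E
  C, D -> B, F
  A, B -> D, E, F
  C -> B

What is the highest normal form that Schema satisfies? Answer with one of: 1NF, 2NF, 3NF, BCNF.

Candidate keys: {A, B}, {A, C}, {C, D}, {F}. Prime attributes: {A, B, C, D, F}.
For C -> B we have {C}⁺ = {B, C}; {C} is not a superkey, so BCNF fails.
Since {B} ⊆ prime attributes and every other non-superkey FD also has a prime right side, the schema is in 3NF.

3NF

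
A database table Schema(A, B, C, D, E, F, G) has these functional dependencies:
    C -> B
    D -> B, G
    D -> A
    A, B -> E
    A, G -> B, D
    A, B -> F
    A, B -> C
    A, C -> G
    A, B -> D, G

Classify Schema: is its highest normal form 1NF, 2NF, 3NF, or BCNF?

3NF

Candidate keys: {A, B}, {A, C}, {A, G}, {D}. Prime attributes: {A, B, C, D, G}.
C -> B breaks BCNF: {C}⁺ = {B, C}, so {C} is not a superkey.
But every attribute on its right side ({B}) is prime, and the same holds for every other non-superkey FD, so 3NF still holds.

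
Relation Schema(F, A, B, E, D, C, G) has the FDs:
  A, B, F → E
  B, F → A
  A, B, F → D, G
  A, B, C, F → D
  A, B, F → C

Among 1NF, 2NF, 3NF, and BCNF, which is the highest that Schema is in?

Candidate key: {B, F}. Prime attributes: {B, F}.
Every FD has a superkey on the left, so the relation is in BCNF.

BCNF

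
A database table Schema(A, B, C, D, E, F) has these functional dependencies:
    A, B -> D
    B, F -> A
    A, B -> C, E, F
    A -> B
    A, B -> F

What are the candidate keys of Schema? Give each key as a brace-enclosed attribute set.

{A}⁺ = {A, B, C, D, E, F} — all of the relation — so {A} is a candidate key.
{B, F}⁺ = {A, B, C, D, E, F} — all of the relation — so {B, F} is a candidate key.
These are minimal and exhaustive — every other superkey contains one of them.

{A}, {B, F}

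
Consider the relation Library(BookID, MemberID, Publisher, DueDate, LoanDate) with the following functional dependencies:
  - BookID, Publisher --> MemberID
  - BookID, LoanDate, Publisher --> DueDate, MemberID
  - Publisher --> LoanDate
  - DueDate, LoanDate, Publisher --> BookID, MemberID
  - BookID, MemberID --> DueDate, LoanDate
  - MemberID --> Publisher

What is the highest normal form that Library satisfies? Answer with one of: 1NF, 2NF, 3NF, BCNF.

1NF

Candidate keys: {BookID, MemberID}, {BookID, Publisher}, {DueDate, MemberID}, {DueDate, Publisher}. Prime attributes: {BookID, DueDate, MemberID, Publisher}.
For Publisher --> LoanDate we have {Publisher}⁺ = {LoanDate, Publisher}; {Publisher} is not a superkey, so BCNF fails.
Because {LoanDate} is non-prime and the left side of Publisher --> LoanDate is not a superkey, the relation is not in 3NF.
Since {MemberID} ⊂ {BookID, MemberID} and {MemberID}⁺ ⊇ {LoanDate} with {LoanDate} non-prime, there is a partial dependency; 2NF fails.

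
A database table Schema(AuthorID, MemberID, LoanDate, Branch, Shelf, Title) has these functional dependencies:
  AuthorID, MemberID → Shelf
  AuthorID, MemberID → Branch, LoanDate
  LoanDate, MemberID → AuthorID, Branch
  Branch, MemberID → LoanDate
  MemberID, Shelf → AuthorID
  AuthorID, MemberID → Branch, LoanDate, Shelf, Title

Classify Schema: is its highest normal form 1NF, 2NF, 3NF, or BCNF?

BCNF

Candidate keys: {AuthorID, MemberID}, {Branch, MemberID}, {LoanDate, MemberID}, {MemberID, Shelf}. Prime attributes: {AuthorID, Branch, LoanDate, MemberID, Shelf}.
Each dependency's left side is a superkey — BCNF holds.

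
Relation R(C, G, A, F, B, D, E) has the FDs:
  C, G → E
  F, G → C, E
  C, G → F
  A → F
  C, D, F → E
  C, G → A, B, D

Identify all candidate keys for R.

{A, G}, {C, G}, {F, G}

{G} never appears on the right of any FD, so every key must include it.
{A, G} is a candidate key since {A, G}⁺ = {A, B, C, D, E, F, G} covers every attribute.
{C, G} is a candidate key since {C, G}⁺ = {A, B, C, D, E, F, G} covers every attribute.
{F, G} is a candidate key since {F, G}⁺ = {A, B, C, D, E, F, G} covers every attribute.
Any other superkey properly contains one of these, so there are no further candidate keys.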